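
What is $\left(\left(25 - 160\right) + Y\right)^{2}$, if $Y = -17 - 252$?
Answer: $163216$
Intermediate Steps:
$Y = -269$ ($Y = -17 - 252 = -269$)
$\left(\left(25 - 160\right) + Y\right)^{2} = \left(\left(25 - 160\right) - 269\right)^{2} = \left(-135 - 269\right)^{2} = \left(-404\right)^{2} = 163216$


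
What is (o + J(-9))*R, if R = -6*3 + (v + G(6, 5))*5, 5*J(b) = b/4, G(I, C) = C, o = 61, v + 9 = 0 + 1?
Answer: -39963/20 ≈ -1998.2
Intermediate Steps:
v = -8 (v = -9 + (0 + 1) = -9 + 1 = -8)
J(b) = b/20 (J(b) = (b/4)/5 = b/20)
R = -33 (R = -6*3 + (-8 + 5)*5 = -18 - 3*5 = -18 - 15 = -33)
(o + J(-9))*R = (61 + (1/20)*(-9))*(-33) = (61 - 9/20)*(-33) = (1211/20)*(-33) = -39963/20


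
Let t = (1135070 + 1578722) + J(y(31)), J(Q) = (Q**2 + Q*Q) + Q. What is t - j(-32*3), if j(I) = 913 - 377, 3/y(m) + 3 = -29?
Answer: 1389187033/512 ≈ 2.7133e+6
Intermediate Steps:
y(m) = -3/32 (y(m) = 3/(-3 - 29) = 3/(-32) = 3*(-1/32) = -3/32)
J(Q) = Q + 2*Q**2 (J(Q) = (Q**2 + Q**2) + Q = 2*Q**2 + Q = Q + 2*Q**2)
j(I) = 536
t = 1389461465/512 (t = (1135070 + 1578722) - 3*(1 + 2*(-3/32))/32 = 2713792 - 3*(1 - 3/16)/32 = 2713792 - 3/32*13/16 = 2713792 - 39/512 = 1389461465/512 ≈ 2.7138e+6)
t - j(-32*3) = 1389461465/512 - 1*536 = 1389461465/512 - 536 = 1389187033/512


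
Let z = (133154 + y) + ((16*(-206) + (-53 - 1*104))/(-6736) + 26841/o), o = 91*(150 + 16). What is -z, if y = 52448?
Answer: -9442990919813/50877008 ≈ -1.8560e+5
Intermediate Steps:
o = 15106 (o = 91*166 = 15106)
z = 9442990919813/50877008 (z = (133154 + 52448) + ((16*(-206) + (-53 - 1*104))/(-6736) + 26841/15106) = 185602 + ((-3296 + (-53 - 104))*(-1/6736) + 26841*(1/15106)) = 185602 + ((-3296 - 157)*(-1/6736) + 26841/15106) = 185602 + (-3453*(-1/6736) + 26841/15106) = 185602 + (3453/6736 + 26841/15106) = 185602 + 116480997/50877008 = 9442990919813/50877008 ≈ 1.8560e+5)
-z = -1*9442990919813/50877008 = -9442990919813/50877008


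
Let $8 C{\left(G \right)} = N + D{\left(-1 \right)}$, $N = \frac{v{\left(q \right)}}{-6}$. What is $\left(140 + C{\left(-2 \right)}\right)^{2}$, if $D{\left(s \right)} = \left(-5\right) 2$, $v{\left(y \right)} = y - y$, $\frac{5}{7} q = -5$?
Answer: $\frac{308025}{16} \approx 19252.0$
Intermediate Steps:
$q = -7$ ($q = \frac{7}{5} \left(-5\right) = -7$)
$v{\left(y \right)} = 0$
$N = 0$ ($N = \frac{0}{-6} = 0 \left(- \frac{1}{6}\right) = 0$)
$D{\left(s \right)} = -10$
$C{\left(G \right)} = - \frac{5}{4}$ ($C{\left(G \right)} = \frac{0 - 10}{8} = \frac{1}{8} \left(-10\right) = - \frac{5}{4}$)
$\left(140 + C{\left(-2 \right)}\right)^{2} = \left(140 - \frac{5}{4}\right)^{2} = \left(\frac{555}{4}\right)^{2} = \frac{308025}{16}$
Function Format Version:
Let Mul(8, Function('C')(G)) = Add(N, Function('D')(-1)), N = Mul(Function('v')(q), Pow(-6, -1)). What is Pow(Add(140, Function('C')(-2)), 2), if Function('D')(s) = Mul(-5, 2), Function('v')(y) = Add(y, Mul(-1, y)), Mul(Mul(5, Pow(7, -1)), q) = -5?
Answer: Rational(308025, 16) ≈ 19252.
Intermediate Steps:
q = -7 (q = Mul(Rational(7, 5), -5) = -7)
Function('v')(y) = 0
N = 0 (N = Mul(0, Pow(-6, -1)) = Mul(0, Rational(-1, 6)) = 0)
Function('D')(s) = -10
Function('C')(G) = Rational(-5, 4) (Function('C')(G) = Mul(Rational(1, 8), Add(0, -10)) = Mul(Rational(1, 8), -10) = Rational(-5, 4))
Pow(Add(140, Function('C')(-2)), 2) = Pow(Add(140, Rational(-5, 4)), 2) = Pow(Rational(555, 4), 2) = Rational(308025, 16)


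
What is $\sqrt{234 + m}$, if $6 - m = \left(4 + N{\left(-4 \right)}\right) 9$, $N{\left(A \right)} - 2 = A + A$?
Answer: $\sqrt{258} \approx 16.062$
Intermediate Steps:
$N{\left(A \right)} = 2 + 2 A$ ($N{\left(A \right)} = 2 + \left(A + A\right) = 2 + 2 A$)
$m = 24$ ($m = 6 - \left(4 + \left(2 + 2 \left(-4\right)\right)\right) 9 = 6 - \left(4 + \left(2 - 8\right)\right) 9 = 6 - \left(4 - 6\right) 9 = 6 - \left(-2\right) 9 = 6 - -18 = 6 + 18 = 24$)
$\sqrt{234 + m} = \sqrt{234 + 24} = \sqrt{258}$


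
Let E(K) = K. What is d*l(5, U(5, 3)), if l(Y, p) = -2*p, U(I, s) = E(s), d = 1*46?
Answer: -276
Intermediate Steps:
d = 46
U(I, s) = s
d*l(5, U(5, 3)) = 46*(-2*3) = 46*(-6) = -276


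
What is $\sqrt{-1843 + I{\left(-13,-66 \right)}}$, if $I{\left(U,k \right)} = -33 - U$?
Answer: $9 i \sqrt{23} \approx 43.162 i$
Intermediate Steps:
$\sqrt{-1843 + I{\left(-13,-66 \right)}} = \sqrt{-1843 - 20} = \sqrt{-1863} = 9 i \sqrt{23}$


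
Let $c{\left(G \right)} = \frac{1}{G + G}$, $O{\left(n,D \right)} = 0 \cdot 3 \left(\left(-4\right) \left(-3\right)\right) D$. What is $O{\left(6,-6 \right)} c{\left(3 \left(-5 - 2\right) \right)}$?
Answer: $0$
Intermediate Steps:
$O{\left(n,D \right)} = 0$ ($O{\left(n,D \right)} = 0 \cdot 12 D = 0 D = 0$)
$c{\left(G \right)} = \frac{1}{2 G}$
$O{\left(6,-6 \right)} c{\left(3 \left(-5 - 2\right) \right)} = 0 \frac{1}{2 \cdot 3 \left(-5 - 2\right)} = 0 \frac{1}{2 \cdot 3 \left(-7\right)} = 0 \frac{1}{2 \left(-21\right)} = 0 \cdot \frac{1}{2} \left(- \frac{1}{21}\right) = 0 \left(- \frac{1}{42}\right) = 0$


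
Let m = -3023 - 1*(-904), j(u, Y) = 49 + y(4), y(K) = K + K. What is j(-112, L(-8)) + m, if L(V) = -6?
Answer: -2062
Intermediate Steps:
y(K) = 2*K
j(u, Y) = 57 (j(u, Y) = 49 + 2*4 = 49 + 8 = 57)
m = -2119 (m = -3023 + 904 = -2119)
j(-112, L(-8)) + m = 57 - 2119 = -2062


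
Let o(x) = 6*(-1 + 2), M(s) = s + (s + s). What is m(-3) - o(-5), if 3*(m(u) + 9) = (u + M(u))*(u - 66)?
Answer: 261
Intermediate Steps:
M(s) = 3*s (M(s) = s + 2*s = 3*s)
m(u) = -9 + 4*u*(-66 + u)/3 (m(u) = -9 + ((u + 3*u)*(u - 66))/3 = -9 + ((4*u)*(-66 + u))/3 = -9 + (4*u*(-66 + u))/3 = -9 + 4*u*(-66 + u)/3)
o(x) = 6 (o(x) = 6*1 = 6)
m(-3) - o(-5) = (-9 - 88*(-3) + (4/3)*(-3)**2) - 1*6 = (-9 + 264 + (4/3)*9) - 6 = (-9 + 264 + 12) - 6 = 267 - 6 = 261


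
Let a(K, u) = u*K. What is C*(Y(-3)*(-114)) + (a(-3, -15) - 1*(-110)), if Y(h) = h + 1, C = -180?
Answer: -40885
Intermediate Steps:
a(K, u) = K*u
Y(h) = 1 + h
C*(Y(-3)*(-114)) + (a(-3, -15) - 1*(-110)) = -180*(1 - 3)*(-114) + (-3*(-15) - 1*(-110)) = -(-360)*(-114) + (45 + 110) = -180*228 + 155 = -41040 + 155 = -40885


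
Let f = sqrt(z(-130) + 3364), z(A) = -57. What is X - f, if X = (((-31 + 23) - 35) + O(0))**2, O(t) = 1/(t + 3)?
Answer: 16384/9 - sqrt(3307) ≈ 1762.9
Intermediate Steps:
f = sqrt(3307) (f = sqrt(-57 + 3364) = sqrt(3307) ≈ 57.507)
O(t) = 1/(3 + t)
X = 16384/9 (X = (((-31 + 23) - 35) + 1/(3 + 0))**2 = ((-8 - 35) + 1/3)**2 = (-43 + 1/3)**2 = (-128/3)**2 = 16384/9 ≈ 1820.4)
X - f = 16384/9 - sqrt(3307)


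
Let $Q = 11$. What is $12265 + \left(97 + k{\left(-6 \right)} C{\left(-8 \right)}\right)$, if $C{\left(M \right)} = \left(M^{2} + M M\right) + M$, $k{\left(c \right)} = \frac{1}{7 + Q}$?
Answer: $\frac{37106}{3} \approx 12369.0$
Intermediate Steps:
$k{\left(c \right)} = \frac{1}{18}$ ($k{\left(c \right)} = \frac{1}{7 + 11} = \frac{1}{18}$)
$C{\left(M \right)} = M + 2 M^{2}$ ($C{\left(M \right)} = \left(M^{2} + M^{2}\right) + M = 2 M^{2} + M = M + 2 M^{2}$)
$12265 + \left(97 + k{\left(-6 \right)} C{\left(-8 \right)}\right) = 12265 + \left(97 + \frac{\left(-8\right) \left(1 + 2 \left(-8\right)\right)}{18}\right) = 12265 + \left(97 + \frac{\left(-8\right) \left(1 - 16\right)}{18}\right) = 12265 + \left(97 + \frac{\left(-8\right) \left(-15\right)}{18}\right) = 12265 + \left(97 + \frac{1}{18} \cdot 120\right) = 12265 + \left(97 + \frac{20}{3}\right) = 12265 + \frac{311}{3} = \frac{37106}{3}$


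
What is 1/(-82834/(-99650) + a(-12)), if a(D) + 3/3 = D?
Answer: -49825/606308 ≈ -0.082178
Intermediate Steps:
a(D) = -1 + D
1/(-82834/(-99650) + a(-12)) = 1/(-82834/(-99650) + (-1 - 12)) = 1/(-82834*(-1/99650) - 13) = 1/(41417/49825 - 13) = 1/(-606308/49825) = -49825/606308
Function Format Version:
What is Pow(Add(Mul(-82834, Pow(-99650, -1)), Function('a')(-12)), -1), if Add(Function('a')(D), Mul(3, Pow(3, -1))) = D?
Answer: Rational(-49825, 606308) ≈ -0.082178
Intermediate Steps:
Function('a')(D) = Add(-1, D)
Pow(Add(Mul(-82834, Pow(-99650, -1)), Function('a')(-12)), -1) = Pow(Add(Mul(-82834, Pow(-99650, -1)), Add(-1, -12)), -1) = Pow(Add(Mul(-82834, Rational(-1, 99650)), -13), -1) = Pow(Add(Rational(41417, 49825), -13), -1) = Pow(Rational(-606308, 49825), -1) = Rational(-49825, 606308)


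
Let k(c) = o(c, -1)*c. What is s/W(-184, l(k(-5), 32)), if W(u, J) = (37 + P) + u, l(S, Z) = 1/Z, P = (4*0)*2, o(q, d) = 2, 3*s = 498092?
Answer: -71156/63 ≈ -1129.5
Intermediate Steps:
s = 498092/3 (s = (⅓)*498092 = 498092/3 ≈ 1.6603e+5)
k(c) = 2*c
P = 0 (P = 0*2 = 0)
W(u, J) = 37 + u (W(u, J) = (37 + 0) + u = 37 + u)
s/W(-184, l(k(-5), 32)) = 498092/(3*(37 - 184)) = (498092/3)/(-147) = (498092/3)*(-1/147) = -71156/63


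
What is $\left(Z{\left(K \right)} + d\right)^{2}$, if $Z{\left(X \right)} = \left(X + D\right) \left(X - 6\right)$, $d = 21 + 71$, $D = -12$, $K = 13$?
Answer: $9801$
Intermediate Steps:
$d = 92$
$Z{\left(X \right)} = \left(-12 + X\right) \left(-6 + X\right)$ ($Z{\left(X \right)} = \left(X - 12\right) \left(X - 6\right) = \left(-12 + X\right) \left(-6 + X\right)$)
$\left(Z{\left(K \right)} + d\right)^{2} = \left(\left(72 + 13^{2} - 234\right) + 92\right)^{2} = \left(\left(72 + 169 - 234\right) + 92\right)^{2} = \left(7 + 92\right)^{2} = 99^{2} = 9801$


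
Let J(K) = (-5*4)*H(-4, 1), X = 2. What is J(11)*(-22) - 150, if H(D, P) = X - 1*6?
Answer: -1910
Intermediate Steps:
H(D, P) = -4 (H(D, P) = 2 - 1*6 = 2 - 6 = -4)
J(K) = 80 (J(K) = -5*4*(-4) = -20*(-4) = 80)
J(11)*(-22) - 150 = 80*(-22) - 150 = -1760 - 150 = -1910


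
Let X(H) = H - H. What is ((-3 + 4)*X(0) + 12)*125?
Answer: 1500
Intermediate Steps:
X(H) = 0
((-3 + 4)*X(0) + 12)*125 = ((-3 + 4)*0 + 12)*125 = (1*0 + 12)*125 = (0 + 12)*125 = 12*125 = 1500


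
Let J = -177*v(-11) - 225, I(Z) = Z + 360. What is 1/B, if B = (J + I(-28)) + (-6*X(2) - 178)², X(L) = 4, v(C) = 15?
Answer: 1/38256 ≈ 2.6140e-5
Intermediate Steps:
I(Z) = 360 + Z
J = -2880 (J = -177*15 - 225 = -2655 - 225 = -2880)
B = 38256 (B = (-2880 + (360 - 28)) + (-6*4 - 178)² = (-2880 + 332) + (-24 - 178)² = -2548 + (-202)² = -2548 + 40804 = 38256)
1/B = 1/38256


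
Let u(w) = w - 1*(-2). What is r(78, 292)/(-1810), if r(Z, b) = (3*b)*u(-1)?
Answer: -438/905 ≈ -0.48398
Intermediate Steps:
u(w) = 2 + w (u(w) = w + 2 = 2 + w)
r(Z, b) = 3*b (r(Z, b) = (3*b)*(2 - 1) = (3*b)*1 = 3*b)
r(78, 292)/(-1810) = (3*292)/(-1810) = 876*(-1/1810) = -438/905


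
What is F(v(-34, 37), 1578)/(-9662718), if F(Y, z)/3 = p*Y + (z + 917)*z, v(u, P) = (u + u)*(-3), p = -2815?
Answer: -1681425/1610453 ≈ -1.0441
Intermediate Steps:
v(u, P) = -6*u (v(u, P) = (2*u)*(-3) = -6*u)
F(Y, z) = -8445*Y + 3*z*(917 + z) (F(Y, z) = 3*(-2815*Y + (z + 917)*z) = 3*(-2815*Y + (917 + z)*z) = 3*(-2815*Y + z*(917 + z)) = -8445*Y + 3*z*(917 + z))
F(v(-34, 37), 1578)/(-9662718) = (-(-50670)*(-34) + 3*1578**2 + 2751*1578)/(-9662718) = (-8445*204 + 3*2490084 + 4341078)*(-1/9662718) = (-1722780 + 7470252 + 4341078)*(-1/9662718) = 10088550*(-1/9662718) = -1681425/1610453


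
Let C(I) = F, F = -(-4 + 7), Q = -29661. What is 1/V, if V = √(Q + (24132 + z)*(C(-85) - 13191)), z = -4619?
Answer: -I*√257484183/257484183 ≈ -6.232e-5*I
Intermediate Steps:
F = -3 (F = -1*3 = -3)
C(I) = -3
V = I*√257484183 (V = √(-29661 + (24132 - 4619)*(-3 - 13191)) = √(-29661 + 19513*(-13194)) = √(-29661 - 257454522) = √(-257484183) = I*√257484183 ≈ 16046.0*I)
1/V = 1/(I*√257484183) = -I*√257484183/257484183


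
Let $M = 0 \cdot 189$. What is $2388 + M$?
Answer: $2388$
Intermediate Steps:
$M = 0$
$2388 + M = 2388 + 0 = 2388$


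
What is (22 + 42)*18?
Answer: 1152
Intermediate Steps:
(22 + 42)*18 = 64*18 = 1152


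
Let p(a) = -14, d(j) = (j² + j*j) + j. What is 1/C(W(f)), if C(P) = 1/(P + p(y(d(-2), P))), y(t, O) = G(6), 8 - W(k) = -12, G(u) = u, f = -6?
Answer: 6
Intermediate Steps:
W(k) = 20 (W(k) = 8 - 1*(-12) = 8 + 12 = 20)
d(j) = j + 2*j² (d(j) = (j² + j²) + j = 2*j² + j = j + 2*j²)
y(t, O) = 6
C(P) = 1/(-14 + P) (C(P) = 1/(P - 14) = 1/(-14 + P))
1/C(W(f)) = 1/(1/(-14 + 20)) = 1/(1/6) = 1/(⅙) = 6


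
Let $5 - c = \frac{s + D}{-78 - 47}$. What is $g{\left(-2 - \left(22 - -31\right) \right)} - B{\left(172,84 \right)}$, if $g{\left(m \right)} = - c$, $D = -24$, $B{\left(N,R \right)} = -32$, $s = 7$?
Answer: $\frac{3392}{125} \approx 27.136$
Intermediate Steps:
$c = \frac{608}{125}$ ($c = 5 - \frac{7 - 24}{-78 - 47} = 5 - - \frac{17}{-125} = 5 - \left(-17\right) \left(- \frac{1}{125}\right) = 5 - \frac{17}{125} = \frac{608}{125} \approx 4.864$)
$g{\left(m \right)} = - \frac{608}{125}$ ($g{\left(m \right)} = \left(-1\right) \frac{608}{125} = - \frac{608}{125}$)
$g{\left(-2 - \left(22 - -31\right) \right)} - B{\left(172,84 \right)} = - \frac{608}{125} - -32 = - \frac{608}{125} + 32 = \frac{3392}{125}$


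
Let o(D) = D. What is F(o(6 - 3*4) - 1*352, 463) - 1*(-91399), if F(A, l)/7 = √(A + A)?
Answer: 91399 + 14*I*√179 ≈ 91399.0 + 187.31*I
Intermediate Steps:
F(A, l) = 7*√2*√A (F(A, l) = 7*√(A + A) = 7*√(2*A) = 7*(√2*√A) = 7*√2*√A)
F(o(6 - 3*4) - 1*352, 463) - 1*(-91399) = 7*√2*√((6 - 3*4) - 1*352) - 1*(-91399) = 7*√2*√((6 - 12) - 352) + 91399 = 7*√2*√(-6 - 352) + 91399 = 7*√2*√(-358) + 91399 = 7*√2*(I*√358) + 91399 = 14*I*√179 + 91399 = 91399 + 14*I*√179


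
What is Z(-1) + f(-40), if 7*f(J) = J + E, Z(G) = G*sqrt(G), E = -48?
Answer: -88/7 - I ≈ -12.571 - 1.0*I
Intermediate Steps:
Z(G) = G**(3/2)
f(J) = -48/7 + J/7 (f(J) = (J - 48)/7 = (-48 + J)/7 = -48/7 + J/7)
Z(-1) + f(-40) = (-1)**(3/2) + (-48/7 + (1/7)*(-40)) = -I + (-48/7 - 40/7) = -I - 88/7 = -88/7 - I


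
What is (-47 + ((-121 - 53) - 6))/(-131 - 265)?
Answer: 227/396 ≈ 0.57323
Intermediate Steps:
(-47 + ((-121 - 53) - 6))/(-131 - 265) = (-47 + (-174 - 6))/(-396) = (-47 - 180)*(-1/396) = -227*(-1/396) = 227/396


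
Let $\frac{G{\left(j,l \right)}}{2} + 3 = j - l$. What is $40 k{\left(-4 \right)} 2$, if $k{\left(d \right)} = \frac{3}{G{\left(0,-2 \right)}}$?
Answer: $-120$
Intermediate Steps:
$G{\left(j,l \right)} = -6 - 2 l + 2 j$ ($G{\left(j,l \right)} = -6 + 2 \left(j - l\right) = -6 + \left(- 2 l + 2 j\right) = -6 - 2 l + 2 j$)
$k{\left(d \right)} = - \frac{3}{2}$ ($k{\left(d \right)} = \frac{3}{-6 - -4 + 2 \cdot 0} = \frac{3}{-6 + 4 + 0} = \frac{3}{-2} = 3 \left(- \frac{1}{2}\right) = - \frac{3}{2}$)
$40 k{\left(-4 \right)} 2 = 40 \left(- \frac{3}{2}\right) 2 = \left(-60\right) 2 = -120$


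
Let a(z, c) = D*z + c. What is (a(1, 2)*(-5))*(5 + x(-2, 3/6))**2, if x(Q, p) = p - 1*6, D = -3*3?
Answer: 35/4 ≈ 8.7500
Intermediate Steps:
D = -9
x(Q, p) = -6 + p (x(Q, p) = p - 6 = -6 + p)
a(z, c) = c - 9*z (a(z, c) = -9*z + c = c - 9*z)
(a(1, 2)*(-5))*(5 + x(-2, 3/6))**2 = ((2 - 9*1)*(-5))*(5 + (-6 + 3/6))**2 = ((2 - 9)*(-5))*(5 + (-6 + 3*(1/6)))**2 = (-7*(-5))*(5 + (-6 + 1/2))**2 = 35*(5 - 11/2)**2 = 35*(-1/2)**2 = 35*(1/4) = 35/4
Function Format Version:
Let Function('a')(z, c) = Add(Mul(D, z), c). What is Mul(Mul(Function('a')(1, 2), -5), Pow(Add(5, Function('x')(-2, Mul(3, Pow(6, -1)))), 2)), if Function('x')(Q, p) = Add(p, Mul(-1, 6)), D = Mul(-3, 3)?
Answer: Rational(35, 4) ≈ 8.7500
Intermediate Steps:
D = -9
Function('x')(Q, p) = Add(-6, p) (Function('x')(Q, p) = Add(p, -6) = Add(-6, p))
Function('a')(z, c) = Add(c, Mul(-9, z)) (Function('a')(z, c) = Add(Mul(-9, z), c) = Add(c, Mul(-9, z)))
Mul(Mul(Function('a')(1, 2), -5), Pow(Add(5, Function('x')(-2, Mul(3, Pow(6, -1)))), 2)) = Mul(Mul(Add(2, Mul(-9, 1)), -5), Pow(Add(5, Add(-6, Mul(3, Pow(6, -1)))), 2)) = Mul(Mul(Add(2, -9), -5), Pow(Add(5, Add(-6, Mul(3, Rational(1, 6)))), 2)) = Mul(Mul(-7, -5), Pow(Add(5, Add(-6, Rational(1, 2))), 2)) = Mul(35, Pow(Add(5, Rational(-11, 2)), 2)) = Mul(35, Pow(Rational(-1, 2), 2)) = Mul(35, Rational(1, 4)) = Rational(35, 4)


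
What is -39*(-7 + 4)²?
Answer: -351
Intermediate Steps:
-39*(-7 + 4)² = -39*(-3)² = -39*9 = -351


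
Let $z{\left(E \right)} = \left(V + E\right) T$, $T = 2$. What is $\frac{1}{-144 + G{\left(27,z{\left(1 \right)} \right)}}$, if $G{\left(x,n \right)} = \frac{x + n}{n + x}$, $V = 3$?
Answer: $- \frac{1}{143} \approx -0.006993$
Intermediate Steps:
$z{\left(E \right)} = 6 + 2 E$ ($z{\left(E \right)} = \left(3 + E\right) 2 = 6 + 2 E$)
$G{\left(x,n \right)} = 1$ ($G{\left(x,n \right)} = \frac{n + x}{n + x} = 1$)
$\frac{1}{-144 + G{\left(27,z{\left(1 \right)} \right)}} = \frac{1}{-144 + 1} = \frac{1}{-143} = - \frac{1}{143}$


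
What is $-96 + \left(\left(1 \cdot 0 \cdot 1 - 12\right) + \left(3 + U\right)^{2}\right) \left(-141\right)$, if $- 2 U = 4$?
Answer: $1455$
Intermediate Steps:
$U = -2$ ($U = \left(- \frac{1}{2}\right) 4 = -2$)
$-96 + \left(\left(1 \cdot 0 \cdot 1 - 12\right) + \left(3 + U\right)^{2}\right) \left(-141\right) = -96 + \left(\left(1 \cdot 0 \cdot 1 - 12\right) + \left(3 - 2\right)^{2}\right) \left(-141\right) = -96 + \left(\left(0 \cdot 1 - 12\right) + 1^{2}\right) \left(-141\right) = -96 + \left(\left(0 - 12\right) + 1\right) \left(-141\right) = -96 + \left(-12 + 1\right) \left(-141\right) = -96 - -1551 = -96 + 1551 = 1455$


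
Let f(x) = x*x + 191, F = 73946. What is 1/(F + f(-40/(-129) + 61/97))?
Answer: 156575169/11608151343154 ≈ 1.3488e-5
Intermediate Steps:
f(x) = 191 + x² (f(x) = x² + 191 = 191 + x²)
1/(F + f(-40/(-129) + 61/97)) = 1/(73946 + (191 + (-40/(-129) + 61/97)²)) = 1/(73946 + (191 + (-40*(-1/129) + 61*(1/97))²)) = 1/(73946 + (191 + (40/129 + 61/97)²)) = 1/(73946 + (191 + (11749/12513)²)) = 1/(73946 + (191 + 138039001/156575169)) = 1/(73946 + 30043896280/156575169) = 1/(11608151343154/156575169) = 156575169/11608151343154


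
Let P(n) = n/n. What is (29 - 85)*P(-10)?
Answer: -56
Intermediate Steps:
P(n) = 1
(29 - 85)*P(-10) = (29 - 85)*1 = -56*1 = -56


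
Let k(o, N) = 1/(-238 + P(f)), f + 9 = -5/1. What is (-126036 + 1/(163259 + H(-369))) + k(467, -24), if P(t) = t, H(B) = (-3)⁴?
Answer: -324240853973/2572605 ≈ -1.2604e+5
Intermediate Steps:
f = -14 (f = -9 - 5/1 = -9 - 5*1 = -9 - 5 = -14)
H(B) = 81
k(o, N) = -1/252 (k(o, N) = 1/(-238 - 14) = 1/(-252) = -1/252)
(-126036 + 1/(163259 + H(-369))) + k(467, -24) = (-126036 + 1/(163259 + 81)) - 1/252 = (-126036 + 1/163340) - 1/252 = -20586720239/163340 - 1/252 = -324240853973/2572605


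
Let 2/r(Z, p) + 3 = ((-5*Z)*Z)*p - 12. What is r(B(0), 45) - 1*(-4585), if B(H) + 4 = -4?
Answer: 66092773/14415 ≈ 4585.0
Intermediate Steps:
B(H) = -8 (B(H) = -4 - 4 = -8)
r(Z, p) = 2/(-15 - 5*p*Z²) (r(Z, p) = 2/(-3 + (((-5*Z)*Z)*p - 12)) = 2/(-3 + ((-5*Z²)*p - 12)) = 2/(-3 + (-5*p*Z² - 12)) = 2/(-3 + (-12 - 5*p*Z²)) = 2/(-15 - 5*p*Z²))
r(B(0), 45) - 1*(-4585) = -2/(15 + 5*45*(-8)²) - 1*(-4585) = -2/(15 + 5*45*64) + 4585 = -2/(15 + 14400) + 4585 = -2/14415 + 4585 = 66092773/14415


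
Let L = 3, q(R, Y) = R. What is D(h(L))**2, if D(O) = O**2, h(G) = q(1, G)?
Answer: 1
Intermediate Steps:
h(G) = 1
D(h(L))**2 = (1**2)**2 = 1**2 = 1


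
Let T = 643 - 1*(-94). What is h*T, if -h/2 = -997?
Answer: 1469578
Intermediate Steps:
h = 1994 (h = -2*(-997) = 1994)
T = 737 (T = 643 + 94 = 737)
h*T = 1994*737 = 1469578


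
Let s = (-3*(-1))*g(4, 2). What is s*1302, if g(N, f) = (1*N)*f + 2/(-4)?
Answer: 29295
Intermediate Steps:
g(N, f) = -½ + N*f (g(N, f) = N*f + 2*(-¼) = N*f - ½ = -½ + N*f)
s = 45/2 (s = (-3*(-1))*(-½ + 4*2) = 3*(-½ + 8) = 3*(15/2) = 45/2 ≈ 22.500)
s*1302 = (45/2)*1302 = 29295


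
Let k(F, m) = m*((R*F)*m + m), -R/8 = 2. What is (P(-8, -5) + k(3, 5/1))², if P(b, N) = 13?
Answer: 1350244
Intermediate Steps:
R = -16 (R = -8*2 = -16)
k(F, m) = m*(m - 16*F*m) (k(F, m) = m*((-16*F)*m + m) = m*(-16*F*m + m) = m*(m - 16*F*m))
(P(-8, -5) + k(3, 5/1))² = (13 + (5/1)²*(1 - 16*3))² = (13 + (5*1)²*(1 - 48))² = (13 + 5²*(-47))² = (13 + 25*(-47))² = (13 - 1175)² = (-1162)² = 1350244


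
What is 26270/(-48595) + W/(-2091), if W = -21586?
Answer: 198808220/20322429 ≈ 9.7827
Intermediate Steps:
26270/(-48595) + W/(-2091) = 26270/(-48595) - 21586/(-2091) = 26270*(-1/48595) - 21586*(-1/2091) = -5254/9719 + 21586/2091 = 198808220/20322429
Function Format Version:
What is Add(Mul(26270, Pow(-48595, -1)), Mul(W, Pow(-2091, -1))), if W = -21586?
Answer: Rational(198808220, 20322429) ≈ 9.7827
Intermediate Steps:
Add(Mul(26270, Pow(-48595, -1)), Mul(W, Pow(-2091, -1))) = Add(Mul(26270, Pow(-48595, -1)), Mul(-21586, Pow(-2091, -1))) = Add(Mul(26270, Rational(-1, 48595)), Mul(-21586, Rational(-1, 2091))) = Add(Rational(-5254, 9719), Rational(21586, 2091)) = Rational(198808220, 20322429)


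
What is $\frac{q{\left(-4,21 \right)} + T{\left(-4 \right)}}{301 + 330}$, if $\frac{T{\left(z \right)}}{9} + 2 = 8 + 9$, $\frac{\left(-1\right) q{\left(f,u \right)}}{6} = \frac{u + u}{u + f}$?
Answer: $\frac{2043}{10727} \approx 0.19045$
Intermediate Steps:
$q{\left(f,u \right)} = - \frac{12 u}{f + u}$ ($q{\left(f,u \right)} = - 6 \frac{u + u}{u + f} = - 6 \frac{2 u}{f + u} = - \frac{12 u}{f + u}$)
$T{\left(z \right)} = 135$ ($T{\left(z \right)} = -18 + 9 \left(8 + 9\right) = -18 + 9 \cdot 17 = -18 + 153 = 135$)
$\frac{q{\left(-4,21 \right)} + T{\left(-4 \right)}}{301 + 330} = \frac{\left(-12\right) 21 \frac{1}{-4 + 21} + 135}{301 + 330} = \frac{\left(-12\right) 21 \cdot \frac{1}{17} + 135}{631} = \left(\left(-12\right) 21 \cdot \frac{1}{17} + 135\right) \frac{1}{631} = \left(- \frac{252}{17} + 135\right) \frac{1}{631} = \frac{2043}{17} \cdot \frac{1}{631} = \frac{2043}{10727}$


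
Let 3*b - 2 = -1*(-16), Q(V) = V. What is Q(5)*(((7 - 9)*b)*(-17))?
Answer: 1020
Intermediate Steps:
b = 6 (b = 2/3 + (-1*(-16))/3 = 2/3 + (1/3)*16 = 2/3 + 16/3 = 6)
Q(5)*(((7 - 9)*b)*(-17)) = 5*(((7 - 9)*6)*(-17)) = 5*(-2*6*(-17)) = 5*(-12*(-17)) = 5*204 = 1020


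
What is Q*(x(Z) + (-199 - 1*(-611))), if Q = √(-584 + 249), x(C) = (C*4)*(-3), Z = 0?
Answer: 412*I*√335 ≈ 7540.8*I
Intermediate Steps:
x(C) = -12*C (x(C) = (4*C)*(-3) = -12*C)
Q = I*√335 (Q = √(-335) = I*√335 ≈ 18.303*I)
Q*(x(Z) + (-199 - 1*(-611))) = (I*√335)*(-12*0 + (-199 - 1*(-611))) = (I*√335)*(0 + (-199 + 611)) = (I*√335)*(0 + 412) = (I*√335)*412 = 412*I*√335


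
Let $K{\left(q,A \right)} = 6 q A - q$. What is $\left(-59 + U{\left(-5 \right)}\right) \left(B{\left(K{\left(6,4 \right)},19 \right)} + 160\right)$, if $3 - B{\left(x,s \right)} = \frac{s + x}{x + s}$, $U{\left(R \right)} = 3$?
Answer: $-9072$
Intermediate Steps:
$K{\left(q,A \right)} = - q + 6 A q$ ($K{\left(q,A \right)} = 6 A q - q = - q + 6 A q$)
$B{\left(x,s \right)} = 2$ ($B{\left(x,s \right)} = 3 - \frac{s + x}{x + s} = 3 - \frac{s + x}{s + x} = 3 - 1 = 2$)
$\left(-59 + U{\left(-5 \right)}\right) \left(B{\left(K{\left(6,4 \right)},19 \right)} + 160\right) = \left(-59 + 3\right) \left(2 + 160\right) = \left(-56\right) 162 = -9072$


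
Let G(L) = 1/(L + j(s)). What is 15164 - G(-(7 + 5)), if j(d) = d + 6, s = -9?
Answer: 227461/15 ≈ 15164.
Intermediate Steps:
j(d) = 6 + d
G(L) = 1/(-3 + L) (G(L) = 1/(L + (6 - 9)) = 1/(L - 3) = 1/(-3 + L))
15164 - G(-(7 + 5)) = 15164 - 1/(-3 - (7 + 5)) = 15164 - 1/(-3 - 1*12) = 15164 - 1/(-3 - 12) = 15164 - 1/(-15) = 15164 - 1*(-1/15) = 15164 + 1/15 = 227461/15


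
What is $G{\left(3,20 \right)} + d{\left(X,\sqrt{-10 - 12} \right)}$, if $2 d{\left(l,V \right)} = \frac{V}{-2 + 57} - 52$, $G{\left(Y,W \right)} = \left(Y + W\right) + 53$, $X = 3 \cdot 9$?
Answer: $50 + \frac{i \sqrt{22}}{110} \approx 50.0 + 0.04264 i$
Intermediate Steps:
$X = 27$
$G{\left(Y,W \right)} = 53 + W + Y$ ($G{\left(Y,W \right)} = \left(W + Y\right) + 53 = 53 + W + Y$)
$d{\left(l,V \right)} = -26 + \frac{V}{110}$ ($d{\left(l,V \right)} = \frac{\frac{V}{-2 + 57} - 52}{2} = \frac{\frac{V}{55} - 52}{2} = \frac{-52 + \frac{V}{55}}{2} = -26 + \frac{V}{110}$)
$G{\left(3,20 \right)} + d{\left(X,\sqrt{-10 - 12} \right)} = \left(53 + 20 + 3\right) - \left(26 - \frac{\sqrt{-10 - 12}}{110}\right) = 76 - \left(26 - \frac{\sqrt{-22}}{110}\right) = 76 - \left(26 - \frac{i \sqrt{22}}{110}\right) = 50 + \frac{i \sqrt{22}}{110}$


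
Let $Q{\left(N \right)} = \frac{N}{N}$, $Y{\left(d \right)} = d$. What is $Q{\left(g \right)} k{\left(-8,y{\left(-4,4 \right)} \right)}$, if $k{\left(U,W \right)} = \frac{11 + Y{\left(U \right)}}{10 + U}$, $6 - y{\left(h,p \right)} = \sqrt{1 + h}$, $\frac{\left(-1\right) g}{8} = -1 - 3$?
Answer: $\frac{3}{2} \approx 1.5$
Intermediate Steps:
$g = 32$ ($g = - 8 \left(-1 - 3\right) = \left(-8\right) \left(-4\right) = 32$)
$y{\left(h,p \right)} = 6 - \sqrt{1 + h}$
$k{\left(U,W \right)} = \frac{11 + U}{10 + U}$
$Q{\left(N \right)} = 1$
$Q{\left(g \right)} k{\left(-8,y{\left(-4,4 \right)} \right)} = 1 \frac{11 - 8}{10 - 8} = 1 \cdot \frac{1}{2} \cdot 3 = 1 \cdot \frac{3}{2} = \frac{3}{2}$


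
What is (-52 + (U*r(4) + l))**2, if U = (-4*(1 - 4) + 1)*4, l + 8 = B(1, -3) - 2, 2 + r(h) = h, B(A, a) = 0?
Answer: 1764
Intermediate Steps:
r(h) = -2 + h
l = -10 (l = -8 + (0 - 2) = -8 - 2 = -10)
U = 52 (U = (-4*(-3) + 1)*4 = (12 + 1)*4 = 13*4 = 52)
(-52 + (U*r(4) + l))**2 = (-52 + (52*(-2 + 4) - 10))**2 = (-52 + (52*2 - 10))**2 = (-52 + (104 - 10))**2 = (-52 + 94)**2 = 42**2 = 1764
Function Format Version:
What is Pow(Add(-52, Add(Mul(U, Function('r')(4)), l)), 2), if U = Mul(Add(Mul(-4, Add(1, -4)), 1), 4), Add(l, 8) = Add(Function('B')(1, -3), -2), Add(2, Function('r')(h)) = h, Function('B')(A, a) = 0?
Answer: 1764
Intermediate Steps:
Function('r')(h) = Add(-2, h)
l = -10 (l = Add(-8, Add(0, -2)) = Add(-8, -2) = -10)
U = 52 (U = Mul(Add(Mul(-4, -3), 1), 4) = Mul(Add(12, 1), 4) = Mul(13, 4) = 52)
Pow(Add(-52, Add(Mul(U, Function('r')(4)), l)), 2) = Pow(Add(-52, Add(Mul(52, Add(-2, 4)), -10)), 2) = Pow(Add(-52, Add(Mul(52, 2), -10)), 2) = Pow(Add(-52, Add(104, -10)), 2) = Pow(Add(-52, 94), 2) = Pow(42, 2) = 1764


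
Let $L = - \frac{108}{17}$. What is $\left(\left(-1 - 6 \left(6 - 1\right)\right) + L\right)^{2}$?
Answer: $\frac{403225}{289} \approx 1395.2$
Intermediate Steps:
$L = - \frac{108}{17}$ ($L = \left(-108\right) \frac{1}{17} = - \frac{108}{17} \approx -6.3529$)
$\left(\left(-1 - 6 \left(6 - 1\right)\right) + L\right)^{2} = \left(\left(-1 - 6 \left(6 - 1\right)\right) - \frac{108}{17}\right)^{2} = \left(\left(-1 - 30\right) - \frac{108}{17}\right)^{2} = \left(-31 - \frac{108}{17}\right)^{2} = \left(- \frac{635}{17}\right)^{2} = \frac{403225}{289}$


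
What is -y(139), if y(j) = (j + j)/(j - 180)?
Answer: 278/41 ≈ 6.7805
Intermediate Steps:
y(j) = 2*j/(-180 + j) (y(j) = (2*j)/(-180 + j) = 2*j/(-180 + j))
-y(139) = -2*139/(-180 + 139) = -2*139/(-41) = -2*139*(-1)/41 = -1*(-278/41) = 278/41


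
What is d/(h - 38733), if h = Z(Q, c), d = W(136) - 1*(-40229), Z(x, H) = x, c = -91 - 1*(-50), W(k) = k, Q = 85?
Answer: -40365/38648 ≈ -1.0444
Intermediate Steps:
c = -41 (c = -91 + 50 = -41)
d = 40365 (d = 136 - 1*(-40229) = 136 + 40229 = 40365)
h = 85
d/(h - 38733) = 40365/(85 - 38733) = 40365/(-38648) = 40365*(-1/38648) = -40365/38648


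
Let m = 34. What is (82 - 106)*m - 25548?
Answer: -26364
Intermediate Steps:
(82 - 106)*m - 25548 = (82 - 106)*34 - 25548 = -24*34 - 25548 = -816 - 25548 = -26364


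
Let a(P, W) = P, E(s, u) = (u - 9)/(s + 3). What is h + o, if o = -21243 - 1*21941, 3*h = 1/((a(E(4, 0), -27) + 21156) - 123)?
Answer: -19072904537/441666 ≈ -43184.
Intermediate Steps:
E(s, u) = (-9 + u)/(3 + s)
h = 7/441666 (h = 1/(3*(((-9 + 0)/(3 + 4) + 21156) - 123)) = 1/(3*((-9/7 + 21156) - 123)) = 1/(3*(148083/7 - 123)) = 1/(3*(147222/7)) = (⅓)*(7/147222) = 7/441666 ≈ 1.5849e-5)
o = -43184 (o = -21243 - 21941 = -43184)
h + o = 7/441666 - 43184 = -19072904537/441666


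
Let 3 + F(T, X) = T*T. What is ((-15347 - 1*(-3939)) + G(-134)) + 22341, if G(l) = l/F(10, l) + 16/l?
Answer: 71043813/6499 ≈ 10932.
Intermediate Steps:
F(T, X) = -3 + T² (F(T, X) = -3 + T*T = -3 + T²)
G(l) = 16/l + l/97 (G(l) = l/(-3 + 10²) + 16/l = l/(-3 + 100) + 16/l = l/97 + 16/l = 16/l + l/97)
((-15347 - 1*(-3939)) + G(-134)) + 22341 = ((-15347 - 1*(-3939)) + (16/(-134) + (1/97)*(-134))) + 22341 = ((-15347 + 3939) + (16*(-1/134) - 134/97)) + 22341 = (-11408 + (-8/67 - 134/97)) + 22341 = (-11408 - 9754/6499) + 22341 = -74150346/6499 + 22341 = 71043813/6499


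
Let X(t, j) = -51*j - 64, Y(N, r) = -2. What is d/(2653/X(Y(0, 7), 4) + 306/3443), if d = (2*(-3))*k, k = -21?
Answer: -116263224/9052271 ≈ -12.844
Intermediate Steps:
X(t, j) = -64 - 51*j
d = 126 (d = (2*(-3))*(-21) = -6*(-21) = 126)
d/(2653/X(Y(0, 7), 4) + 306/3443) = 126/(2653/(-64 - 51*4) + 306/3443) = 126/(2653/(-64 - 204) + 306*(1/3443)) = 126/(2653/(-268) + 306/3443) = 126/(2653*(-1/268) + 306/3443) = 126/(-2653/268 + 306/3443) = 126/(-9052271/922724) = 126*(-922724/9052271) = -116263224/9052271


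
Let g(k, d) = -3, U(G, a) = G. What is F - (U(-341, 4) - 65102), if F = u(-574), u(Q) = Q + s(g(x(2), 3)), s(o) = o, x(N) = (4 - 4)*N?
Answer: 64866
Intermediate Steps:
x(N) = 0 (x(N) = 0*N = 0)
u(Q) = -3 + Q (u(Q) = Q - 3 = -3 + Q)
F = -577 (F = -3 - 574 = -577)
F - (U(-341, 4) - 65102) = -577 - (-341 - 65102) = -577 - 1*(-65443) = -577 + 65443 = 64866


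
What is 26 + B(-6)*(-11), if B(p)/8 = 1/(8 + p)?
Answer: -18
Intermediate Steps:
B(p) = 8/(8 + p)
26 + B(-6)*(-11) = 26 + (8/(8 - 6))*(-11) = 26 + (8/2)*(-11) = 26 + (8*(½))*(-11) = 26 + 4*(-11) = 26 - 44 = -18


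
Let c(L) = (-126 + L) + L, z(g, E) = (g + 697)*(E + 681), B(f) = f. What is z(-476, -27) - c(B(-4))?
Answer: 144668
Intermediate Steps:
z(g, E) = (681 + E)*(697 + g) (z(g, E) = (697 + g)*(681 + E) = (681 + E)*(697 + g))
c(L) = -126 + 2*L
z(-476, -27) - c(B(-4)) = (474657 + 681*(-476) + 697*(-27) - 27*(-476)) - (-126 + 2*(-4)) = (474657 - 324156 - 18819 + 12852) - (-126 - 8) = 144534 - 1*(-134) = 144534 + 134 = 144668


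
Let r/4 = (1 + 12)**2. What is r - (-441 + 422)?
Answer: 695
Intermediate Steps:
r = 676 (r = 4*(1 + 12)**2 = 4*13**2 = 4*169 = 676)
r - (-441 + 422) = 676 - (-441 + 422) = 676 - 1*(-19) = 676 + 19 = 695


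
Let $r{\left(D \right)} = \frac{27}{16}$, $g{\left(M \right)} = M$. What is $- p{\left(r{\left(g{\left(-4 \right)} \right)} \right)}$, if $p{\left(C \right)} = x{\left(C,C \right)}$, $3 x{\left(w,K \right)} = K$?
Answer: $- \frac{9}{16} \approx -0.5625$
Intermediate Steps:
$x{\left(w,K \right)} = \frac{K}{3}$
$r{\left(D \right)} = \frac{27}{16}$ ($r{\left(D \right)} = 27 \cdot \frac{1}{16} = \frac{27}{16}$)
$p{\left(C \right)} = \frac{C}{3}$
$- p{\left(r{\left(g{\left(-4 \right)} \right)} \right)} = - \frac{27}{3 \cdot 16} = \left(-1\right) \frac{9}{16} = - \frac{9}{16}$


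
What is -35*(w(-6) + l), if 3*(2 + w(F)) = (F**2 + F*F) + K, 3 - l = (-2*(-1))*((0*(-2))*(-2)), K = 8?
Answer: -2905/3 ≈ -968.33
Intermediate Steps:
l = 3 (l = 3 - (-2*(-1))*(0*(-2))*(-2) = 3 - 2*0*(-2) = 3 - 2*0 = 3 - 1*0 = 3 + 0 = 3)
w(F) = 2/3 + 2*F**2/3 (w(F) = -2 + ((F**2 + F*F) + 8)/3 = -2 + ((F**2 + F**2) + 8)/3 = -2 + (2*F**2 + 8)/3 = -2 + (8 + 2*F**2)/3 = -2 + (8/3 + 2*F**2/3) = 2/3 + 2*F**2/3)
-35*(w(-6) + l) = -35*((2/3 + (2/3)*(-6)**2) + 3) = -35*((2/3 + (2/3)*36) + 3) = -35*((2/3 + 24) + 3) = -35*(74/3 + 3) = -35*83/3 = -2905/3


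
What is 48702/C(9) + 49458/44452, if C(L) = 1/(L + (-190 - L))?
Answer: -205665599151/22226 ≈ -9.2534e+6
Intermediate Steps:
C(L) = -1/190 (C(L) = 1/(-190) = -1/190)
48702/C(9) + 49458/44452 = 48702/(-1/190) + 49458/44452 = 48702*(-190) + 49458*(1/44452) = -9253380 + 24729/22226 = -205665599151/22226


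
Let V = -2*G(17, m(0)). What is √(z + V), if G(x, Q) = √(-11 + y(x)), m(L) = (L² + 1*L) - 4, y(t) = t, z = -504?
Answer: √(-504 - 2*√6) ≈ 22.559*I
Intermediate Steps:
m(L) = -4 + L + L² (m(L) = (L² + L) - 4 = (L + L²) - 4 = -4 + L + L²)
G(x, Q) = √(-11 + x)
V = -2*√6 (V = -2*√(-11 + 17) = -2*√6 ≈ -4.8990)
√(z + V) = √(-504 - 2*√6)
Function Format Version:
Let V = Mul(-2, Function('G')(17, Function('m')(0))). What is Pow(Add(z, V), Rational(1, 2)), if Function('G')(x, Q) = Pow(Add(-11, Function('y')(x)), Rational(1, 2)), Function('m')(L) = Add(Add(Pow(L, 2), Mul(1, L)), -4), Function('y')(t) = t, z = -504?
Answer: Pow(Add(-504, Mul(-2, Pow(6, Rational(1, 2)))), Rational(1, 2)) ≈ Mul(22.559, I)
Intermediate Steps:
Function('m')(L) = Add(-4, L, Pow(L, 2)) (Function('m')(L) = Add(Add(Pow(L, 2), L), -4) = Add(Add(L, Pow(L, 2)), -4) = Add(-4, L, Pow(L, 2)))
Function('G')(x, Q) = Pow(Add(-11, x), Rational(1, 2))
V = Mul(-2, Pow(6, Rational(1, 2))) (V = Mul(-2, Pow(Add(-11, 17), Rational(1, 2))) = Mul(-2, Pow(6, Rational(1, 2))) ≈ -4.8990)
Pow(Add(z, V), Rational(1, 2)) = Pow(Add(-504, Mul(-2, Pow(6, Rational(1, 2)))), Rational(1, 2))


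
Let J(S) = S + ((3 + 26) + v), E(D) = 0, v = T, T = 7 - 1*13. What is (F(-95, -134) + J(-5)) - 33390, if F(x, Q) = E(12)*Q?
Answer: -33372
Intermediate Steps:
T = -6 (T = 7 - 13 = -6)
v = -6
F(x, Q) = 0 (F(x, Q) = 0*Q = 0)
J(S) = 23 + S (J(S) = S + ((3 + 26) - 6) = S + (29 - 6) = S + 23 = 23 + S)
(F(-95, -134) + J(-5)) - 33390 = (0 + (23 - 5)) - 33390 = (0 + 18) - 33390 = 18 - 33390 = -33372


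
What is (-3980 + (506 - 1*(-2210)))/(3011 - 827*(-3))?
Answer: -316/1373 ≈ -0.23015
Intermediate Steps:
(-3980 + (506 - 1*(-2210)))/(3011 - 827*(-3)) = (-3980 + (506 + 2210))/(3011 + 2481) = (-3980 + 2716)/5492 = -1264*1/5492 = -316/1373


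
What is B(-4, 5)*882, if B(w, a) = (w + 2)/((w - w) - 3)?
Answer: 588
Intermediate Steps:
B(w, a) = -⅔ - w/3 (B(w, a) = (2 + w)/(0 - 3) = (2 + w)/(-3) = (2 + w)*(-⅓) = -⅔ - w/3)
B(-4, 5)*882 = (-⅔ - ⅓*(-4))*882 = (-⅔ + 4/3)*882 = (⅔)*882 = 588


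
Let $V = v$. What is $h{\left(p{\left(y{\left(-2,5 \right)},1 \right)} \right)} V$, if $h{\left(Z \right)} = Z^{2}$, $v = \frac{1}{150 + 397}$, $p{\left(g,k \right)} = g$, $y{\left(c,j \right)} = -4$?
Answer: $\frac{16}{547} \approx 0.02925$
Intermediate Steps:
$v = \frac{1}{547} \approx 0.0018282$
$V = \frac{1}{547} \approx 0.0018282$
$h{\left(p{\left(y{\left(-2,5 \right)},1 \right)} \right)} V = \left(-4\right)^{2} \cdot \frac{1}{547} = 16 \cdot \frac{1}{547} = \frac{16}{547}$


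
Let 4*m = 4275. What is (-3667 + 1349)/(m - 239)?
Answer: -9272/3319 ≈ -2.7936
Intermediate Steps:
m = 4275/4 (m = (¼)*4275 = 4275/4 ≈ 1068.8)
(-3667 + 1349)/(m - 239) = (-3667 + 1349)/(4275/4 - 239) = -2318/3319/4 = -2318*4/3319 = -9272/3319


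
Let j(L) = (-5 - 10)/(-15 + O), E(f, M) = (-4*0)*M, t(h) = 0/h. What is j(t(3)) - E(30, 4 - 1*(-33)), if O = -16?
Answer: 15/31 ≈ 0.48387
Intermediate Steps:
t(h) = 0
E(f, M) = 0 (E(f, M) = 0*M = 0)
j(L) = 15/31 (j(L) = (-5 - 10)/(-15 - 16) = -15/(-31) = -15*(-1/31) = 15/31)
j(t(3)) - E(30, 4 - 1*(-33)) = 15/31 - 1*0 = 15/31 + 0 = 15/31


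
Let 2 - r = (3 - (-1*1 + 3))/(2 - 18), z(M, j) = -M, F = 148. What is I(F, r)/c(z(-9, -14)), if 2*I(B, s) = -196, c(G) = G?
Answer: -98/9 ≈ -10.889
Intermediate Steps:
r = 33/16 (r = 2 - (3 - (-1*1 + 3))/(2 - 18) = 2 - (3 - (-1 + 3))/(-16) = 2 - (-1)*(3 - 1*2)/16 = 2 - (-1)*(3 - 2)/16 = 2 - (-1)/16 = 2 - 1*(-1/16) = 2 + 1/16 = 33/16 ≈ 2.0625)
I(B, s) = -98 (I(B, s) = (1/2)*(-196) = -98)
I(F, r)/c(z(-9, -14)) = -98/((-1*(-9))) = -98/9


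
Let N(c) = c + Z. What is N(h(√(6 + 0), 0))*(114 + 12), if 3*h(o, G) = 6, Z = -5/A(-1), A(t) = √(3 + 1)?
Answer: -63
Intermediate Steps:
A(t) = 2 (A(t) = √4 = 2)
Z = -5/2 ≈ -2.5000
h(o, G) = 2 (h(o, G) = (⅓)*6 = 2)
N(c) = -5/2 + c (N(c) = c - 5/2 = -5/2 + c)
N(h(√(6 + 0), 0))*(114 + 12) = (-5/2 + 2)*(114 + 12) = -½*126 = -63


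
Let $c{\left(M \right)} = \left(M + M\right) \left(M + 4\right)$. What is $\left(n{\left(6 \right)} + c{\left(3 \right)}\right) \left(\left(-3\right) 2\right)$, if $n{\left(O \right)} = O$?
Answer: $-288$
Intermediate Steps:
$c{\left(M \right)} = 2 M \left(4 + M\right)$
$\left(n{\left(6 \right)} + c{\left(3 \right)}\right) \left(\left(-3\right) 2\right) = \left(6 + 2 \cdot 3 \left(4 + 3\right)\right) \left(\left(-3\right) 2\right) = \left(6 + 2 \cdot 3 \cdot 7\right) \left(-6\right) = \left(6 + 42\right) \left(-6\right) = 48 \left(-6\right) = -288$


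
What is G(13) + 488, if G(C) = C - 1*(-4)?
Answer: 505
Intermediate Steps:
G(C) = 4 + C (G(C) = C + 4 = 4 + C)
G(13) + 488 = (4 + 13) + 488 = 17 + 488 = 505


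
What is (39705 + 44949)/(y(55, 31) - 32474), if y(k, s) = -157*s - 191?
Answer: -42327/18766 ≈ -2.2555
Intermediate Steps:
y(k, s) = -191 - 157*s
(39705 + 44949)/(y(55, 31) - 32474) = (39705 + 44949)/((-191 - 157*31) - 32474) = 84654/((-191 - 4867) - 32474) = 84654/(-5058 - 32474) = 84654/(-37532) = 84654*(-1/37532) = -42327/18766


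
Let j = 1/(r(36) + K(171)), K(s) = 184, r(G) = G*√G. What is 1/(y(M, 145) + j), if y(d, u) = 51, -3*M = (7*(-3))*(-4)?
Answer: 400/20401 ≈ 0.019607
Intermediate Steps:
r(G) = G^(3/2)
M = -28 (M = -7*(-3)*(-4)/3 = -(-7)*(-4) = -⅓*84 = -28)
j = 1/400 (j = 1/(36^(3/2) + 184) = 1/(216 + 184) = 1/400 ≈ 0.0025000)
1/(y(M, 145) + j) = 1/(51 + 1/400) = 1/(20401/400) = 400/20401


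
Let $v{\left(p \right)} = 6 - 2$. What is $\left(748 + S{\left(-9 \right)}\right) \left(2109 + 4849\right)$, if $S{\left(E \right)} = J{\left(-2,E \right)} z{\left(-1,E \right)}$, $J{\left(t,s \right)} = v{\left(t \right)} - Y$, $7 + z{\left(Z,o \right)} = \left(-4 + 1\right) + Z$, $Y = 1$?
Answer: $4974970$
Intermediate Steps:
$v{\left(p \right)} = 4$
$z{\left(Z,o \right)} = -10 + Z$ ($z{\left(Z,o \right)} = -7 + \left(\left(-4 + 1\right) + Z\right) = -7 + \left(-3 + Z\right) = -10 + Z$)
$J{\left(t,s \right)} = 3$ ($J{\left(t,s \right)} = 4 - 1 = 3$)
$S{\left(E \right)} = -33$ ($S{\left(E \right)} = 3 \left(-10 - 1\right) = 3 \left(-11\right) = -33$)
$\left(748 + S{\left(-9 \right)}\right) \left(2109 + 4849\right) = \left(748 - 33\right) \left(2109 + 4849\right) = 715 \cdot 6958 = 4974970$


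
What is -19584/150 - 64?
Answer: -4864/25 ≈ -194.56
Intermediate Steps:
-19584/150 - 64 = -136*24/25 - 64 = -3264/25 - 64 = -4864/25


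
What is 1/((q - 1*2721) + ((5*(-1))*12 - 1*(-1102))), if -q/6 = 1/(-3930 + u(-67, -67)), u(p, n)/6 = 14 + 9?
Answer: -632/1061127 ≈ -0.00059559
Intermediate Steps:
u(p, n) = 138 (u(p, n) = 6*(14 + 9) = 6*23 = 138)
q = 1/632 (q = -6/(-3930 + 138) = -6/(-3792) = -6*(-1/3792) = 1/632 ≈ 0.0015823)
1/((q - 1*2721) + ((5*(-1))*12 - 1*(-1102))) = 1/((1/632 - 1*2721) + ((5*(-1))*12 - 1*(-1102))) = 1/((1/632 - 2721) + (-5*12 + 1102)) = 1/(-1719671/632 + (-60 + 1102)) = 1/(-1719671/632 + 1042) = 1/(-1061127/632) = -632/1061127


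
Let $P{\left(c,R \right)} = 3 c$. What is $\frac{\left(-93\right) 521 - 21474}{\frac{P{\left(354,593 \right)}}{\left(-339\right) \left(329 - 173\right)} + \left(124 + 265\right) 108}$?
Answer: $- \frac{205445526}{123431197} \approx -1.6645$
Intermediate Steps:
$\frac{\left(-93\right) 521 - 21474}{\frac{P{\left(354,593 \right)}}{\left(-339\right) \left(329 - 173\right)} + \left(124 + 265\right) 108} = \frac{\left(-93\right) 521 - 21474}{\frac{3 \cdot 354}{\left(-339\right) \left(329 - 173\right)} + \left(124 + 265\right) 108} = \frac{-48453 - 21474}{\frac{1062}{\left(-339\right) 156} + 389 \cdot 108} = - \frac{69927}{\frac{1062}{-52884} + 42012} = - \frac{69927}{1062 \left(- \frac{1}{52884}\right) + 42012} = - \frac{69927}{- \frac{59}{2938} + 42012} = - \frac{69927}{\frac{123431197}{2938}} = \left(-69927\right) \frac{2938}{123431197} = - \frac{205445526}{123431197}$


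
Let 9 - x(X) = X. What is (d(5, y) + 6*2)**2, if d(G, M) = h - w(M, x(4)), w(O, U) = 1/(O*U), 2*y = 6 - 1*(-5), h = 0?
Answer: 432964/3025 ≈ 143.13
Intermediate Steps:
x(X) = 9 - X
y = 11/2 (y = (6 - 1*(-5))/2 = (6 + 5)/2 = (1/2)*11 = 11/2 ≈ 5.5000)
w(O, U) = 1/(O*U)
d(G, M) = -1/(5*M) (d(G, M) = 0 - 1/(M*(9 - 1*4)) = 0 - 1/(M*(9 - 4)) = 0 - 1/(M*5) = 0 - 1/(5*M) = -1/(5*M))
(d(5, y) + 6*2)**2 = (-1/(5*11/2) + 6*2)**2 = (-1/5*2/11 + 12)**2 = (-2/55 + 12)**2 = (658/55)**2 = 432964/3025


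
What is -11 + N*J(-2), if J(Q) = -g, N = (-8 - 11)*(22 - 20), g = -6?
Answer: -239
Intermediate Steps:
N = -38 (N = -19*2 = -38)
J(Q) = 6 (J(Q) = -1*(-6) = 6)
-11 + N*J(-2) = -11 - 38*6 = -11 - 228 = -239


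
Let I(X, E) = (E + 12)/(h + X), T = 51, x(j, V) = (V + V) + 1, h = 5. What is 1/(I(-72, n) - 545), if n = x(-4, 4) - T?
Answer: -67/36485 ≈ -0.0018364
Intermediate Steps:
x(j, V) = 1 + 2*V (x(j, V) = 2*V + 1 = 1 + 2*V)
n = -42 (n = (1 + 2*4) - 1*51 = (1 + 8) - 51 = 9 - 51 = -42)
I(X, E) = (12 + E)/(5 + X) (I(X, E) = (E + 12)/(5 + X) = (12 + E)/(5 + X))
1/(I(-72, n) - 545) = 1/((12 - 42)/(5 - 72) - 545) = 1/(-30/(-67) - 545) = 1/(-1/67*(-30) - 545) = 1/(30/67 - 545) = 1/(-36485/67) = -67/36485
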